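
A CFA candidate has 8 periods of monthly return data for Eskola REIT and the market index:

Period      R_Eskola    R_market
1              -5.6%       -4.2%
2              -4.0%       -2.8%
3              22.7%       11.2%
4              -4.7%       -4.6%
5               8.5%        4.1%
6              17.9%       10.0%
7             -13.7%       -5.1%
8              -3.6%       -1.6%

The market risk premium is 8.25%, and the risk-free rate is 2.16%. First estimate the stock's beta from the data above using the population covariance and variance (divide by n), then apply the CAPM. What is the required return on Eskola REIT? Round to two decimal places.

Mean R_i = (-5.6 − 4.0 + 22.7 − 4.7 + 8.5 + 17.9 − 13.7 − 3.6) / 8 = 2.1875%
Mean R_m = (-4.2 − 2.8 + 11.2 − 4.6 + 4.1 + 10.0 − 5.1 − 1.6) / 8 = 0.8750%
Σ(R_i − R̄_i)(R_m − R̄_m) = 584.7475  ⇒  Cov = 584.7475 / 8 = 73.0934
Σ(R_m − R̄_m)² = 311.3350  ⇒  Var(R_m) = 311.3350 / 8 = 38.9169
β = Cov / Var(R_m) = 73.0934 / 38.9169 = 1.8782
E(R) = R_f + β × MRP = 2.16% + 1.8782 × 8.25% = 17.66%

17.66%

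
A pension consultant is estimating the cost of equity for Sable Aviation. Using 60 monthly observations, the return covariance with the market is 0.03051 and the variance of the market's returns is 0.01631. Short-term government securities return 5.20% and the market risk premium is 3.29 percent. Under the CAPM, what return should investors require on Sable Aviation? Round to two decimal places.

11.35%

β = Cov(R_i, R_m) / Var(R_m) = 0.03051 / 0.01631 = 1.8706
E(R) = R_f + β × MRP = 5.20% + 1.8706 × 3.29% = 11.35%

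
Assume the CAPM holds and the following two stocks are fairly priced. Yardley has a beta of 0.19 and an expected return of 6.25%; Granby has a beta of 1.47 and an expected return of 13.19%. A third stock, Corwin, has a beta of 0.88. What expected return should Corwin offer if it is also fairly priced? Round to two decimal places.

9.99%

MRP (SML slope) = (13.19% − 6.25%) / (1.47 − 0.19) = 6.94% / 1.28 = 5.4219%
R_f (intercept) = 6.25% − 0.19 × 5.4219% = 5.2198%
E(R_Corwin) = R_f + β × MRP = 5.2198% + 0.88 × 5.4219% = 9.99%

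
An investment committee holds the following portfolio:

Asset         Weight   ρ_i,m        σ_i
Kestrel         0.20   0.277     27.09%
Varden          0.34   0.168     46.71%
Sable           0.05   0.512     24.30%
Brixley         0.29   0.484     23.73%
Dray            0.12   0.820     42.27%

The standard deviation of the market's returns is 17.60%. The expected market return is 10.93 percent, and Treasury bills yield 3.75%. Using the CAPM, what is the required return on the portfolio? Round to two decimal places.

β_Kestrel = 0.277 × 27.09% / 17.60% = 0.4264
β_Varden = 0.168 × 46.71% / 17.60% = 0.4459
β_Sable = 0.512 × 24.30% / 17.60% = 0.7069
β_Brixley = 0.484 × 23.73% / 17.60% = 0.6526
β_Dray = 0.820 × 42.27% / 17.60% = 1.9694
β_P = Σ w_i β_i = 0.20×0.4264 + 0.34×0.4459 + 0.05×0.7069 + 0.29×0.6526 + 0.12×1.9694 = 0.6978
MRP = 10.93% − 3.75% = 7.18%
E(R_P) = R_f + β_P × MRP = 3.75% + 0.6978 × 7.18% = 8.76%

8.76%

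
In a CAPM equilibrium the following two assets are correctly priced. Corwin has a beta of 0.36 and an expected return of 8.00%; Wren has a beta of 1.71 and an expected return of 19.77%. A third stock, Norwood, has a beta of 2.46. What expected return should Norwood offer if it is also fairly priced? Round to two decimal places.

MRP (SML slope) = (19.77% − 8.00%) / (1.71 − 0.36) = 11.77% / 1.35 = 8.7185%
R_f (intercept) = 8.00% − 0.36 × 8.7185% = 4.8613%
E(R_Norwood) = R_f + β × MRP = 4.8613% + 2.46 × 8.7185% = 26.31%

26.31%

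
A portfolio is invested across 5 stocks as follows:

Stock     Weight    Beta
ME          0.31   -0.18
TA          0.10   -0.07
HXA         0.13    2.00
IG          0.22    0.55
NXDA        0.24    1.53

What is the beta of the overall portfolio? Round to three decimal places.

β_P = Σ w_i β_i = 0.31×-0.18 + 0.10×-0.07 + 0.13×2.00 + 0.22×0.55 + 0.24×1.53 = 0.6854

0.685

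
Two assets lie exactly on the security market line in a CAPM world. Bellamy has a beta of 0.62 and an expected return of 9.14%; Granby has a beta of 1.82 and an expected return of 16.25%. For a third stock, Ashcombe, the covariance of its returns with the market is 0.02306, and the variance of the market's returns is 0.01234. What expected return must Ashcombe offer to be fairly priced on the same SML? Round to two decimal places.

16.54%

MRP = (16.25% − 9.14%) / (1.82 − 0.62) = 5.9250%
R_f = 9.14% − 0.62 × 5.9250% = 5.4665%
β_Ashcombe = Cov / Var(R_m) = 0.02306 / 0.01234 = 1.8687
E(R_Ashcombe) = R_f + β × MRP = 5.4665% + 1.8687 × 5.9250% = 16.54%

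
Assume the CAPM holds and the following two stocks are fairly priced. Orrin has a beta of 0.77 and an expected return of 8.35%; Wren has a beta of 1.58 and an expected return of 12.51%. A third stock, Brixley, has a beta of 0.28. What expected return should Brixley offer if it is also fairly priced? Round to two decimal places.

MRP (SML slope) = (12.51% − 8.35%) / (1.58 − 0.77) = 4.16% / 0.81 = 5.1358%
R_f (intercept) = 8.35% − 0.77 × 5.1358% = 4.3954%
E(R_Brixley) = R_f + β × MRP = 4.3954% + 0.28 × 5.1358% = 5.83%

5.83%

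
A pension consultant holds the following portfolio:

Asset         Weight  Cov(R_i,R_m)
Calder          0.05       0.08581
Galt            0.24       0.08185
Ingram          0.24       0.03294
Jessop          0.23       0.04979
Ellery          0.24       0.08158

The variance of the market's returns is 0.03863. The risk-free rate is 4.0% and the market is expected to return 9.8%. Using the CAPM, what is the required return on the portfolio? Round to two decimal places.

β_Calder = 0.08581 / 0.03863 = 2.2213
β_Galt = 0.08185 / 0.03863 = 2.1188
β_Ingram = 0.03294 / 0.03863 = 0.8527
β_Jessop = 0.04979 / 0.03863 = 1.2889
β_Ellery = 0.08158 / 0.03863 = 2.1118
β_P = Σ w_i β_i = 0.05×2.2213 + 0.24×2.1188 + 0.24×0.8527 + 0.23×1.2889 + 0.24×2.1118 = 1.6275
MRP = 9.8% − 4.0% = 5.80%
E(R_P) = R_f + β_P × MRP = 4.0% + 1.6275 × 5.8% = 13.44%

13.44%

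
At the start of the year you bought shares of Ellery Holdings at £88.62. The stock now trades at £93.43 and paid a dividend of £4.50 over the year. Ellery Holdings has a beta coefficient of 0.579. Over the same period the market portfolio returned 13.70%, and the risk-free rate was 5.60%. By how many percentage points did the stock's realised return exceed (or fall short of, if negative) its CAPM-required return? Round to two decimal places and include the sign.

Realised HPR = (P1 + D1 − P0) / P0 = (93.43 + 4.50 − 88.62) / 88.62 = 9.31 / 88.62 = 10.5055%
MRP = 13.70% − 5.60% = 8.10%
CAPM required = R_f + β·MRP = 5.60% + 0.579 × 8.10% = 10.28990%
α = realised − required = 10.5055% − 10.28990% = +0.22%

+0.22%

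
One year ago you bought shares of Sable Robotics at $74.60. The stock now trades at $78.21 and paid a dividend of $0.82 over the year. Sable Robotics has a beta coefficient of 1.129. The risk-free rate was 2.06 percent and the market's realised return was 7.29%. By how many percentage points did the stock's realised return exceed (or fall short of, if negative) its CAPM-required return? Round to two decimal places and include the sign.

-2.03%

Realised HPR = (P1 + D1 − P0) / P0 = (78.21 + 0.82 − 74.60) / 74.60 = 4.43 / 74.60 = 5.9383%
MRP = 7.29% − 2.06% = 5.23%
CAPM required = R_f + β·MRP = 2.06% + 1.129 × 5.23% = 7.96467%
α = realised − required = 5.9383% − 7.96467% = -2.03%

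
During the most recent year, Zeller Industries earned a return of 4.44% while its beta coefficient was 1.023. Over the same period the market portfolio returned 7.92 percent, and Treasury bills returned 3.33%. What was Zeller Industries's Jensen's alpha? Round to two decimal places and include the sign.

-3.59%

Market excess return = 7.92% − 3.33% = 4.59%
CAPM benchmark = R_f + β(R_m − R_f) = 3.33% + 1.023 × 4.59% = 8.02557%
α = actual − benchmark = 4.44% − 8.02557% = -3.59%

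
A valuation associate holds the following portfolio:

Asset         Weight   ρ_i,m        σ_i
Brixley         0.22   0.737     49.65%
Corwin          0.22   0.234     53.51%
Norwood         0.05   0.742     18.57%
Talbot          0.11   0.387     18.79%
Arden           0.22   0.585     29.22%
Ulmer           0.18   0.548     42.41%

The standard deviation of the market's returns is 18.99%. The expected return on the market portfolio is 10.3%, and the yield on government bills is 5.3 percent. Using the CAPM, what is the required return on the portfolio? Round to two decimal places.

10.63%

β_Brixley = 0.737 × 49.65% / 18.99% = 1.9269
β_Corwin = 0.234 × 53.51% / 18.99% = 0.6594
β_Norwood = 0.742 × 18.57% / 18.99% = 0.7256
β_Talbot = 0.387 × 18.79% / 18.99% = 0.3829
β_Arden = 0.585 × 29.22% / 18.99% = 0.9001
β_Ulmer = 0.548 × 42.41% / 18.99% = 1.2238
β_P = Σ w_i β_i = 0.22×1.9269 + 0.22×0.6594 + 0.05×0.7256 + 0.11×0.3829 + 0.22×0.9001 + 0.18×1.2238 = 1.0657
MRP = 10.3% − 5.3% = 5.00%
E(R_P) = R_f + β_P × MRP = 5.3% + 1.0657 × 5.0% = 10.63%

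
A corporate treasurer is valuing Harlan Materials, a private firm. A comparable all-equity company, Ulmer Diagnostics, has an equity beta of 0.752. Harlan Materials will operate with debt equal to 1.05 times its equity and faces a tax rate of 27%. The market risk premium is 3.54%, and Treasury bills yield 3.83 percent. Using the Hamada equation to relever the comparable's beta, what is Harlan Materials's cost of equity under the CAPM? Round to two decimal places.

8.53%

β_L = β_U × [1 + (1 − t)(D/E)] = 0.752 × [1 + (1 − 0.27) × 1.05]
    = 0.752 × [1 + 0.73 × 1.05] = 0.752 × 1.7665 = 1.3284
E(R) = R_f + β_L × MRP = 3.83% + 1.3284 × 3.54% = 8.53%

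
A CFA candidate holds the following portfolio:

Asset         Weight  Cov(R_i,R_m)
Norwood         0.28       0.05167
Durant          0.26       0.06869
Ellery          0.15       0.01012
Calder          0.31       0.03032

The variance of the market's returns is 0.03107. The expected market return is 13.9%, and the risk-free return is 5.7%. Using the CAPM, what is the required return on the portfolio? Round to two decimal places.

β_Norwood = 0.05167 / 0.03107 = 1.6630
β_Durant = 0.06869 / 0.03107 = 2.2108
β_Ellery = 0.01012 / 0.03107 = 0.3257
β_Calder = 0.03032 / 0.03107 = 0.9759
β_P = Σ w_i β_i = 0.28×1.6630 + 0.26×2.2108 + 0.15×0.3257 + 0.31×0.9759 = 1.3918
MRP = 13.9% − 5.7% = 8.20%
E(R_P) = R_f + β_P × MRP = 5.7% + 1.3918 × 8.2% = 17.11%

17.11%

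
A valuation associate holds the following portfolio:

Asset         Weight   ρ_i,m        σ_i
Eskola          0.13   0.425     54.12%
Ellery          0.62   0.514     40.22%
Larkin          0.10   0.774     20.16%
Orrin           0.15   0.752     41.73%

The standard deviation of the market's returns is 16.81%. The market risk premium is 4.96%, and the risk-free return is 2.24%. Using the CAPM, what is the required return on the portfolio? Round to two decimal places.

β_Eskola = 0.425 × 54.12% / 16.81% = 1.3683
β_Ellery = 0.514 × 40.22% / 16.81% = 1.2298
β_Larkin = 0.774 × 20.16% / 16.81% = 0.9282
β_Orrin = 0.752 × 41.73% / 16.81% = 1.8668
β_P = Σ w_i β_i = 0.13×1.3683 + 0.62×1.2298 + 0.10×0.9282 + 0.15×1.8668 = 1.3132
E(R_P) = R_f + β_P × MRP = 2.24% + 1.3132 × 4.96% = 8.75%

8.75%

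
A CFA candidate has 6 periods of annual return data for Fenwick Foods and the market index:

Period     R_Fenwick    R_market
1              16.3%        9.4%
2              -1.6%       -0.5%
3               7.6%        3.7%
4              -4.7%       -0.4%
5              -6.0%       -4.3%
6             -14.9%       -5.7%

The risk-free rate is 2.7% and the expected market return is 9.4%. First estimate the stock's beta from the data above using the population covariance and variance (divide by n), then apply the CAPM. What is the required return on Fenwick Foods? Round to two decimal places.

Mean R_i = (16.3 − 1.6 + 7.6 − 4.7 − 6.0 − 14.9) / 6 = -0.5500%
Mean R_m = (9.4 − 0.5 + 3.7 − 0.4 − 4.3 − 5.7) / 6 = 0.3667%
Σ(R_i − R̄_i)(R_m − R̄_m) = 295.9600  ⇒  Cov = 295.9600 / 6 = 49.3267
Σ(R_m − R̄_m)² = 152.6333  ⇒  Var(R_m) = 152.6333 / 6 = 25.4389
β = Cov / Var(R_m) = 49.3267 / 25.4389 = 1.9390
MRP = 9.4% − 2.7% = 6.70%
E(R) = R_f + β × MRP = 2.7% + 1.9390 × 6.7% = 15.69%

15.69%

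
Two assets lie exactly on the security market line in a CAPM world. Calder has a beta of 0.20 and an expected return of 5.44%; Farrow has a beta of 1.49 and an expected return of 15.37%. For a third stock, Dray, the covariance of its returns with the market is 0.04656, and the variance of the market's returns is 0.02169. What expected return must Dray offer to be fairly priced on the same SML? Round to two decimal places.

MRP = (15.37% − 5.44%) / (1.49 − 0.20) = 7.6977%
R_f = 5.44% − 0.20 × 7.6977% = 3.9005%
β_Dray = Cov / Var(R_m) = 0.04656 / 0.02169 = 2.1466
E(R_Dray) = R_f + β × MRP = 3.9005% + 2.1466 × 7.6977% = 20.42%

20.42%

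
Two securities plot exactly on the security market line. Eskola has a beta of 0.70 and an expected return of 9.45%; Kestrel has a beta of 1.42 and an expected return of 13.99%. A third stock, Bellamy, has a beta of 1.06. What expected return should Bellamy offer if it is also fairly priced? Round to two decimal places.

11.72%

MRP (SML slope) = (13.99% − 9.45%) / (1.42 − 0.70) = 4.54% / 0.72 = 6.3056%
R_f (intercept) = 9.45% − 0.70 × 6.3056% = 5.0361%
E(R_Bellamy) = R_f + β × MRP = 5.0361% + 1.06 × 6.3056% = 11.72%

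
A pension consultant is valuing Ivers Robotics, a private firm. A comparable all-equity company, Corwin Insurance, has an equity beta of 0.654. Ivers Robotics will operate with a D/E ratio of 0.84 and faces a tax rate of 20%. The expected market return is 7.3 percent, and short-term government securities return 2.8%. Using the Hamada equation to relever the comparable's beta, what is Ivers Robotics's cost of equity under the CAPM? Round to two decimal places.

7.72%

β_L = β_U × [1 + (1 − t)(D/E)] = 0.654 × [1 + (1 − 0.20) × 0.84]
    = 0.654 × [1 + 0.80 × 0.84] = 0.654 × 1.6720 = 1.0935
MRP = 7.3% − 2.8% = 4.50%
E(R) = R_f + β_L × MRP = 2.8% + 1.0935 × 4.5% = 7.72%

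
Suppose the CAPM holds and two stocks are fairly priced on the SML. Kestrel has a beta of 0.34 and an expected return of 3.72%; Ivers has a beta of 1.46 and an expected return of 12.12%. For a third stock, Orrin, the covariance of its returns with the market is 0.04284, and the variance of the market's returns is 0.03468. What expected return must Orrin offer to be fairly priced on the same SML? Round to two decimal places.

MRP = (12.12% − 3.72%) / (1.46 − 0.34) = 7.5000%
R_f = 3.72% − 0.34 × 7.5000% = 1.1700%
β_Orrin = Cov / Var(R_m) = 0.04284 / 0.03468 = 1.2353
E(R_Orrin) = R_f + β × MRP = 1.1700% + 1.2353 × 7.5000% = 10.43%

10.43%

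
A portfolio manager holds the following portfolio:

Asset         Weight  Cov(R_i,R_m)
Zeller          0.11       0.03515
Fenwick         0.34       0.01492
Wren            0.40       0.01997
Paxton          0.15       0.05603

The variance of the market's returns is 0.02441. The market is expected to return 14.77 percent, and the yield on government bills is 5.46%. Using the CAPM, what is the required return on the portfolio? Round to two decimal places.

β_Zeller = 0.03515 / 0.02441 = 1.4400
β_Fenwick = 0.01492 / 0.02441 = 0.6112
β_Wren = 0.01997 / 0.02441 = 0.8181
β_Paxton = 0.05603 / 0.02441 = 2.2954
β_P = Σ w_i β_i = 0.11×1.4400 + 0.34×0.6112 + 0.40×0.8181 + 0.15×2.2954 = 1.0378
MRP = 14.77% − 5.46% = 9.31%
E(R_P) = R_f + β_P × MRP = 5.46% + 1.0378 × 9.31% = 15.12%

15.12%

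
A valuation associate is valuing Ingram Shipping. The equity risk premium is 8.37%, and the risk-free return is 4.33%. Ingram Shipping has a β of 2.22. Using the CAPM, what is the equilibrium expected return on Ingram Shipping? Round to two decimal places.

E(R) = R_f + β × MRP = 4.33% + 2.22 × 8.37% = 22.91%

22.91%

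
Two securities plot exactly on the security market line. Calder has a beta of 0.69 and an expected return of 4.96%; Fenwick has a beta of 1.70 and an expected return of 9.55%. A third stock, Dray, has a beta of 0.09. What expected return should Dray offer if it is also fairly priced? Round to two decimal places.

MRP (SML slope) = (9.55% − 4.96%) / (1.70 − 0.69) = 4.59% / 1.01 = 4.5446%
R_f (intercept) = 4.96% − 0.69 × 4.5446% = 1.8242%
E(R_Dray) = R_f + β × MRP = 1.8242% + 0.09 × 4.5446% = 2.23%

2.23%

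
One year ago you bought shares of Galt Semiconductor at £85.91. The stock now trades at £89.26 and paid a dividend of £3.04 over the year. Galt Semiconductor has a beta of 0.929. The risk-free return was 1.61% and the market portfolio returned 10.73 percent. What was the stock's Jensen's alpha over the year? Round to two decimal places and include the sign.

Realised HPR = (P1 + D1 − P0) / P0 = (89.26 + 3.04 − 85.91) / 85.91 = 6.39 / 85.91 = 7.4380%
MRP = 10.73% − 1.61% = 9.12%
CAPM required = R_f + β·MRP = 1.61% + 0.929 × 9.12% = 10.08248%
α = realised − required = 7.4380% − 10.08248% = -2.64%

-2.64%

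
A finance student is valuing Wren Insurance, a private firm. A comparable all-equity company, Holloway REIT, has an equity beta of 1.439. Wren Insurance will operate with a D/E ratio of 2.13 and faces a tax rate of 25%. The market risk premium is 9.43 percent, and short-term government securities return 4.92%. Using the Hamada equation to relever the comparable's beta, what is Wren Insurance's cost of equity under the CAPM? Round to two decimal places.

40.17%

β_L = β_U × [1 + (1 − t)(D/E)] = 1.439 × [1 + (1 − 0.25) × 2.13]
    = 1.439 × [1 + 0.75 × 2.13] = 1.439 × 2.5975 = 3.7378
E(R) = R_f + β_L × MRP = 4.92% + 3.7378 × 9.43% = 40.17%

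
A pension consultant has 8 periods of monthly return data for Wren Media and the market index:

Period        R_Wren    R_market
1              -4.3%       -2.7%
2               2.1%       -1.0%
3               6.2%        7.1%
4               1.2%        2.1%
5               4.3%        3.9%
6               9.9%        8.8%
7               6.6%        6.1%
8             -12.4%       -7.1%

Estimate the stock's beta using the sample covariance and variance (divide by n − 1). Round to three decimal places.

1.255

Mean R_i = (-4.3 + 2.1 + 6.2 + 1.2 + 4.3 + 9.9 + 6.6 − 12.4) / 8 = 1.7000%
Mean R_m = (-2.7 − 1.0 + 7.1 + 2.1 + 3.9 + 8.8 + 6.1 − 7.1) / 8 = 2.1500%
Σ(R_i − R̄_i)(R_m − R̄_m) = 259.0000  ⇒  Cov = 259.0000 / 7 = 37.0000
Σ(R_m − R̄_m)² = 206.4000  ⇒  Var(R_m) = 206.4000 / 7 = 29.4857
β = Cov / Var(R_m) = 37.0000 / 29.4857 = 1.2548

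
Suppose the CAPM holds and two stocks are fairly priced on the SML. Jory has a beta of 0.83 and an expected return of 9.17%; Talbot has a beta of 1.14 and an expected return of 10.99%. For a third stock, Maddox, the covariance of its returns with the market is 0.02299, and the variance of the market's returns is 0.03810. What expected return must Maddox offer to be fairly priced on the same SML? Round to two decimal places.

MRP = (10.99% − 9.17%) / (1.14 − 0.83) = 5.8710%
R_f = 9.17% − 0.83 × 5.8710% = 4.2971%
β_Maddox = Cov / Var(R_m) = 0.02299 / 0.03810 = 0.6034
E(R_Maddox) = R_f + β × MRP = 4.2971% + 0.6034 × 5.8710% = 7.84%

7.84%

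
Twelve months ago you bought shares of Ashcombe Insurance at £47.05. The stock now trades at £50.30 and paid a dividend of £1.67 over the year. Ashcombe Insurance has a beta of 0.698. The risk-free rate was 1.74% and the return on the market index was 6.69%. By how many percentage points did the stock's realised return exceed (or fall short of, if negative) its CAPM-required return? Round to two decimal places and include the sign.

+5.26%

Realised HPR = (P1 + D1 − P0) / P0 = (50.30 + 1.67 − 47.05) / 47.05 = 4.92 / 47.05 = 10.4570%
MRP = 6.69% − 1.74% = 4.95%
CAPM required = R_f + β·MRP = 1.74% + 0.698 × 4.95% = 5.19510%
α = realised − required = 10.4570% − 5.19510% = +5.26%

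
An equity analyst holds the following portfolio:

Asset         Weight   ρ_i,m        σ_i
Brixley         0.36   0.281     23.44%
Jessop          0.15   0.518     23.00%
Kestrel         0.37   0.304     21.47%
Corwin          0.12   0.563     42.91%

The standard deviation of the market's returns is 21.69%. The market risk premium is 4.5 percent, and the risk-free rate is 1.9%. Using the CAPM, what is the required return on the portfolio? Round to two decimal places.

β_Brixley = 0.281 × 23.44% / 21.69% = 0.3037
β_Jessop = 0.518 × 23.00% / 21.69% = 0.5493
β_Kestrel = 0.304 × 21.47% / 21.69% = 0.3009
β_Corwin = 0.563 × 42.91% / 21.69% = 1.1138
β_P = Σ w_i β_i = 0.36×0.3037 + 0.15×0.5493 + 0.37×0.3009 + 0.12×1.1138 = 0.4367
E(R_P) = R_f + β_P × MRP = 1.9% + 0.4367 × 4.5% = 3.87%

3.87%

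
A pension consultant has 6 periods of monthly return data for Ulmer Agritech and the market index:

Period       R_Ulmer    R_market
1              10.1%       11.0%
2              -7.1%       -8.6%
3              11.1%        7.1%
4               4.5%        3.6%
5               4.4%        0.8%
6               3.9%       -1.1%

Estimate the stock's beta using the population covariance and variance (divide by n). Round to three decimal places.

0.898

Mean R_i = (10.1 − 7.1 + 11.1 + 4.5 + 4.4 + 3.9) / 6 = 4.4833%
Mean R_m = (11.0 − 8.6 + 7.1 + 3.6 + 0.8 − 1.1) / 6 = 2.1333%
Σ(R_i − R̄_i)(R_m − R̄_m) = 209.0133  ⇒  Cov = 209.0133 / 6 = 34.8356
Σ(R_m − R̄_m)² = 232.8733  ⇒  Var(R_m) = 232.8733 / 6 = 38.8122
β = Cov / Var(R_m) = 34.8356 / 38.8122 = 0.8975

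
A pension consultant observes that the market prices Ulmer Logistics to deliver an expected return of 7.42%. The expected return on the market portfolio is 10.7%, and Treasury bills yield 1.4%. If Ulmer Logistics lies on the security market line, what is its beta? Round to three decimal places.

MRP = 10.7% − 1.4% = 9.30%
β = (E(R) − R_f) / MRP = (7.42% − 1.4%) / 9.3% = 6.02% / 9.3% = 0.647

0.647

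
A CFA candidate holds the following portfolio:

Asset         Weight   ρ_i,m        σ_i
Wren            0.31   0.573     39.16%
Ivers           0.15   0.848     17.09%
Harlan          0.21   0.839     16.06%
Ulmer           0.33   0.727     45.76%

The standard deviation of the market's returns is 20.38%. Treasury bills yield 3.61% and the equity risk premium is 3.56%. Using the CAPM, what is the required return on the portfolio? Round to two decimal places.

7.62%

β_Wren = 0.573 × 39.16% / 20.38% = 1.1010
β_Ivers = 0.848 × 17.09% / 20.38% = 0.7111
β_Harlan = 0.839 × 16.06% / 20.38% = 0.6612
β_Ulmer = 0.727 × 45.76% / 20.38% = 1.6324
β_P = Σ w_i β_i = 0.31×1.1010 + 0.15×0.7111 + 0.21×0.6612 + 0.33×1.6324 = 1.1255
E(R_P) = R_f + β_P × MRP = 3.61% + 1.1255 × 3.56% = 7.62%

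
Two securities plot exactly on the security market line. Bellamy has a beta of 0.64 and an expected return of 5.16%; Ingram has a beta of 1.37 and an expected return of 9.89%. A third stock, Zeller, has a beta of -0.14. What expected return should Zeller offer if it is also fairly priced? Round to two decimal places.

0.11%

MRP (SML slope) = (9.89% − 5.16%) / (1.37 − 0.64) = 4.73% / 0.73 = 6.4795%
R_f (intercept) = 5.16% − 0.64 × 6.4795% = 1.0131%
E(R_Zeller) = R_f + β × MRP = 1.0131% + -0.14 × 6.4795% = 0.11%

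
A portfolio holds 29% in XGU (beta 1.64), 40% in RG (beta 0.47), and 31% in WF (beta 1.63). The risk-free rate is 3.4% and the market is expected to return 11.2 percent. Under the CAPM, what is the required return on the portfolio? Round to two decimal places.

12.52%

β_P = Σ w_i β_i = 0.29×1.64 + 0.40×0.47 + 0.31×1.63 = 1.1689
MRP = 11.2% − 3.4% = 7.80%
E(R_P) = R_f + β_P × MRP = 3.4% + 1.1689 × 7.8% = 12.52%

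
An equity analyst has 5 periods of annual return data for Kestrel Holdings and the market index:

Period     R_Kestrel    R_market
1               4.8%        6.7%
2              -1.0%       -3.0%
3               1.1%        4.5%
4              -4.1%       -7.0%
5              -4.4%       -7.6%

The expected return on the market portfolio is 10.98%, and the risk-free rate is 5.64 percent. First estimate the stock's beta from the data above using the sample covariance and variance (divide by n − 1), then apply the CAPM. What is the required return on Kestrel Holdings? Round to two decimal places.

8.66%

Mean R_i = (4.8 − 1.0 + 1.1 − 4.1 − 4.4) / 5 = -0.7200%
Mean R_m = (6.7 − 3.0 + 4.5 − 7.0 − 7.6) / 5 = -1.2800%
Σ(R_i − R̄_i)(R_m − R̄_m) = 97.6420  ⇒  Cov = 97.6420 / 4 = 24.4105
Σ(R_m − R̄_m)² = 172.7080  ⇒  Var(R_m) = 172.7080 / 4 = 43.1770
β = Cov / Var(R_m) = 24.4105 / 43.1770 = 0.5654
MRP = 10.98% − 5.64% = 5.34%
E(R) = R_f + β × MRP = 5.64% + 0.5654 × 5.34% = 8.66%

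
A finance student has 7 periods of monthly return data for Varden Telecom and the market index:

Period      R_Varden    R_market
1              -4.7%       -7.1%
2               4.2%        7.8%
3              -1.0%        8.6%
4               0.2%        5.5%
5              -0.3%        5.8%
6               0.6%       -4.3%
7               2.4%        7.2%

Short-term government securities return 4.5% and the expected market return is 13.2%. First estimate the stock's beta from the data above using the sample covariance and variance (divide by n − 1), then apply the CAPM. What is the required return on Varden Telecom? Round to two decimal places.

Mean R_i = (-4.7 + 4.2 − 1.0 + 0.2 − 0.3 + 0.6 + 2.4) / 7 = 0.2000%
Mean R_m = (-7.1 + 7.8 + 8.6 + 5.5 + 5.8 − 4.3 + 7.2) / 7 = 3.3571%
Σ(R_i − R̄_i)(R_m − R̄_m) = 66.8900  ⇒  Cov = 66.8900 / 6 = 11.1483
Σ(R_m − R̄_m)² = 240.5371  ⇒  Var(R_m) = 240.5371 / 6 = 40.0895
β = Cov / Var(R_m) = 11.1483 / 40.0895 = 0.2781
MRP = 13.2% − 4.5% = 8.70%
E(R) = R_f + β × MRP = 4.5% + 0.2781 × 8.7% = 6.92%

6.92%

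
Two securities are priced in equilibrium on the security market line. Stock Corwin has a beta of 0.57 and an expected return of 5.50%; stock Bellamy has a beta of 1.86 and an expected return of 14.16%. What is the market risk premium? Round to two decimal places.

6.71%

Both satisfy E(R) = R_f + β·MRP, so the slope of the SML is
MRP = (14.16% − 5.50%) / (1.86 − 0.57) = 8.66% / 1.29 = 6.7132%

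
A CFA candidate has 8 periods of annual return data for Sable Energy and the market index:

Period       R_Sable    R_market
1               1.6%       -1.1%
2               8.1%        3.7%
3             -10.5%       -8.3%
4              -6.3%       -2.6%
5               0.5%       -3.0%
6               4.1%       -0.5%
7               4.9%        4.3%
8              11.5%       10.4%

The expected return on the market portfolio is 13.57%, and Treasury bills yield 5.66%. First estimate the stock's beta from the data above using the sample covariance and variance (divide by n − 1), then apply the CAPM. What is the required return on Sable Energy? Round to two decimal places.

14.92%

Mean R_i = (1.6 + 8.1 − 10.5 − 6.3 + 0.5 + 4.1 + 4.9 + 11.5) / 8 = 1.7375%
Mean R_m = (-1.1 + 3.7 − 8.3 − 2.6 − 3.0 − 0.5 + 4.3 + 10.4) / 8 = 0.3625%
Σ(R_i − R̄_i)(R_m − R̄_m) = 263.8213  ⇒  Cov = 263.8213 / 7 = 37.6888
Σ(R_m − R̄_m)² = 225.3988  ⇒  Var(R_m) = 225.3988 / 7 = 32.1998
β = Cov / Var(R_m) = 37.6888 / 32.1998 = 1.1705
MRP = 13.57% − 5.66% = 7.91%
E(R) = R_f + β × MRP = 5.66% + 1.1705 × 7.91% = 14.92%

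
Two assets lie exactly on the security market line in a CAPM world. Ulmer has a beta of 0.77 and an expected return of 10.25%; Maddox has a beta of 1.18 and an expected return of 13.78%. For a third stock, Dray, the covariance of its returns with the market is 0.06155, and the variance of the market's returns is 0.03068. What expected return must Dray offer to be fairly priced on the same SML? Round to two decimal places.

MRP = (13.78% − 10.25%) / (1.18 − 0.77) = 8.6098%
R_f = 10.25% − 0.77 × 8.6098% = 3.6205%
β_Dray = Cov / Var(R_m) = 0.06155 / 0.03068 = 2.0062
E(R_Dray) = R_f + β × MRP = 3.6205% + 2.0062 × 8.6098% = 20.89%

20.89%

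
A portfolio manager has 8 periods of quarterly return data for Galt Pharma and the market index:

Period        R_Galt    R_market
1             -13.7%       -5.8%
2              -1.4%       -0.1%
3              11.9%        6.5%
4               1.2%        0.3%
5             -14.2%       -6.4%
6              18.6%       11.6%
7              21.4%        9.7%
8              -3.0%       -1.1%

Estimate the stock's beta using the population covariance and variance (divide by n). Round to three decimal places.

1.991

Mean R_i = (-13.7 − 1.4 + 11.9 + 1.2 − 14.2 + 18.6 + 21.4 − 3.0) / 8 = 2.6000%
Mean R_m = (-5.8 − 0.1 + 6.5 + 0.3 − 6.4 + 11.6 + 9.7 − 1.1) / 8 = 1.8375%
Σ(R_i − R̄_i)(R_m − R̄_m) = 636.6100  ⇒  Cov = 636.6100 / 8 = 79.5763
Σ(R_m − R̄_m)² = 319.7988  ⇒  Var(R_m) = 319.7988 / 8 = 39.9749
β = Cov / Var(R_m) = 79.5763 / 39.9749 = 1.9907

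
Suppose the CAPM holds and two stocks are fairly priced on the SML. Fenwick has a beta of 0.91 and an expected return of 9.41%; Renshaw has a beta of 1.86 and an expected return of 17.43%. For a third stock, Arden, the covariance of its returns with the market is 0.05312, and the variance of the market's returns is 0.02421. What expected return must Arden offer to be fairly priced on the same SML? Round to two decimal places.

20.25%

MRP = (17.43% − 9.41%) / (1.86 − 0.91) = 8.4421%
R_f = 9.41% − 0.91 × 8.4421% = 1.7277%
β_Arden = Cov / Var(R_m) = 0.05312 / 0.02421 = 2.1941
E(R_Arden) = R_f + β × MRP = 1.7277% + 2.1941 × 8.4421% = 20.25%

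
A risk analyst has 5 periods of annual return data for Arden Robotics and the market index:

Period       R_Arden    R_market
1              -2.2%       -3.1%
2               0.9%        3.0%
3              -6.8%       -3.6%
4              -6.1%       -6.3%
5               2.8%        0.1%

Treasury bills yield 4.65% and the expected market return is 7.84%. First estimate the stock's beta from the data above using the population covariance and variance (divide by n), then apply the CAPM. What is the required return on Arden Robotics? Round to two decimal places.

7.75%

Mean R_i = (-2.2 + 0.9 − 6.8 − 6.1 + 2.8) / 5 = -2.2800%
Mean R_m = (-3.1 + 3.0 − 3.6 − 6.3 + 0.1) / 5 = -1.9800%
Σ(R_i − R̄_i)(R_m − R̄_m) = 50.1380  ⇒  Cov = 50.1380 / 5 = 10.0276
Σ(R_m − R̄_m)² = 51.6680  ⇒  Var(R_m) = 51.6680 / 5 = 10.3336
β = Cov / Var(R_m) = 10.0276 / 10.3336 = 0.9704
MRP = 7.84% − 4.65% = 3.19%
E(R) = R_f + β × MRP = 4.65% + 0.9704 × 3.19% = 7.75%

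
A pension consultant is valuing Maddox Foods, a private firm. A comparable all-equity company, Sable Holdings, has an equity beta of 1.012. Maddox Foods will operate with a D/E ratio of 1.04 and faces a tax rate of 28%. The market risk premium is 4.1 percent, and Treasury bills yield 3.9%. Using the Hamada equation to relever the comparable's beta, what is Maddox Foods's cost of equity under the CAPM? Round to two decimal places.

11.16%

β_L = β_U × [1 + (1 − t)(D/E)] = 1.012 × [1 + (1 − 0.28) × 1.04]
    = 1.012 × [1 + 0.72 × 1.04] = 1.012 × 1.7488 = 1.7698
E(R) = R_f + β_L × MRP = 3.9% + 1.7698 × 4.1% = 11.16%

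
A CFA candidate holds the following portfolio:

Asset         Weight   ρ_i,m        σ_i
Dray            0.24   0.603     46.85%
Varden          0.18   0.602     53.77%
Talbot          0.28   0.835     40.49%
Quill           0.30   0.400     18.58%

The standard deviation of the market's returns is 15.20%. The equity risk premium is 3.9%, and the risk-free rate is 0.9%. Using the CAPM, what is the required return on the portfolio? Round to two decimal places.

7.14%

β_Dray = 0.603 × 46.85% / 15.20% = 1.8586
β_Varden = 0.602 × 53.77% / 15.20% = 2.1296
β_Talbot = 0.835 × 40.49% / 15.20% = 2.2243
β_Quill = 0.400 × 18.58% / 15.20% = 0.4889
β_P = Σ w_i β_i = 0.24×1.8586 + 0.18×2.1296 + 0.28×2.2243 + 0.30×0.4889 = 1.5989
E(R_P) = R_f + β_P × MRP = 0.9% + 1.5989 × 3.9% = 7.14%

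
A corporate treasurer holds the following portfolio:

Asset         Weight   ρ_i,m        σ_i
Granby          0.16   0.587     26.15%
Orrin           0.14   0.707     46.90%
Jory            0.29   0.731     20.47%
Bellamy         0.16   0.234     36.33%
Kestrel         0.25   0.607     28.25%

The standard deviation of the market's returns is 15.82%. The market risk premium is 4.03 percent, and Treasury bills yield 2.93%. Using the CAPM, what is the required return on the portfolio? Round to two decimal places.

β_Granby = 0.587 × 26.15% / 15.82% = 0.9703
β_Orrin = 0.707 × 46.90% / 15.82% = 2.0960
β_Jory = 0.731 × 20.47% / 15.82% = 0.9459
β_Bellamy = 0.234 × 36.33% / 15.82% = 0.5374
β_Kestrel = 0.607 × 28.25% / 15.82% = 1.0839
β_P = Σ w_i β_i = 0.16×0.9703 + 0.14×2.0960 + 0.29×0.9459 + 0.16×0.5374 + 0.25×1.0839 = 1.0800
E(R_P) = R_f + β_P × MRP = 2.93% + 1.0800 × 4.03% = 7.28%

7.28%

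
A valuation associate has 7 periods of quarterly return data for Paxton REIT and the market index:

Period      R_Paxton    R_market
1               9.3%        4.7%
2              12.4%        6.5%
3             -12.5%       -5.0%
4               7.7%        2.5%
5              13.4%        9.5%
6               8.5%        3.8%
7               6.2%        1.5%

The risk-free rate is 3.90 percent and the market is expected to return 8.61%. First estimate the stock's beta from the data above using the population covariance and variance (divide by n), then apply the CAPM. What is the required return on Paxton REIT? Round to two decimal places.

12.43%

Mean R_i = (9.3 + 12.4 − 12.5 + 7.7 + 13.4 + 8.5 + 6.2) / 7 = 6.4286%
Mean R_m = (4.7 + 6.5 − 5.0 + 2.5 + 9.5 + 3.8 + 1.5) / 7 = 3.3571%
Σ(R_i − R̄_i)(R_m − R̄_m) = 223.8886  ⇒  Cov = 223.8886 / 7 = 31.9841
Σ(R_m − R̄_m)² = 123.6371  ⇒  Var(R_m) = 123.6371 / 7 = 17.6624
β = Cov / Var(R_m) = 31.9841 / 17.6624 = 1.8109
MRP = 8.61% − 3.90% = 4.71%
E(R) = R_f + β × MRP = 3.90% + 1.8109 × 4.71% = 12.43%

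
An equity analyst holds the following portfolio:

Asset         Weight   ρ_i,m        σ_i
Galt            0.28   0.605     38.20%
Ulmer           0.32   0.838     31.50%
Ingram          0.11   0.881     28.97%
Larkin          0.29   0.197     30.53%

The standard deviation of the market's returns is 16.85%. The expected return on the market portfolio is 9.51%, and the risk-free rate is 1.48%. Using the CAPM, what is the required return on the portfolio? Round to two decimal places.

β_Galt = 0.605 × 38.20% / 16.85% = 1.3716
β_Ulmer = 0.838 × 31.50% / 16.85% = 1.5666
β_Ingram = 0.881 × 28.97% / 16.85% = 1.5147
β_Larkin = 0.197 × 30.53% / 16.85% = 0.3569
β_P = Σ w_i β_i = 0.28×1.3716 + 0.32×1.5666 + 0.11×1.5147 + 0.29×0.3569 = 1.1555
MRP = 9.51% − 1.48% = 8.03%
E(R_P) = R_f + β_P × MRP = 1.48% + 1.1555 × 8.03% = 10.76%

10.76%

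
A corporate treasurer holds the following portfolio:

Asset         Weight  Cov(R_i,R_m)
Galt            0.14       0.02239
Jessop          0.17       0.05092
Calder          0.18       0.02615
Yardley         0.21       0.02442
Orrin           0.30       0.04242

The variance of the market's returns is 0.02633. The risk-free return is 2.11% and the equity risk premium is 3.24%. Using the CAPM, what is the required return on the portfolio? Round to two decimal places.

6.34%

β_Galt = 0.02239 / 0.02633 = 0.8504
β_Jessop = 0.05092 / 0.02633 = 1.9339
β_Calder = 0.02615 / 0.02633 = 0.9932
β_Yardley = 0.02442 / 0.02633 = 0.9275
β_Orrin = 0.04242 / 0.02633 = 1.6111
β_P = Σ w_i β_i = 0.14×0.8504 + 0.17×1.9339 + 0.18×0.9932 + 0.21×0.9275 + 0.30×1.6111 = 1.3047
E(R_P) = R_f + β_P × MRP = 2.11% + 1.3047 × 3.24% = 6.34%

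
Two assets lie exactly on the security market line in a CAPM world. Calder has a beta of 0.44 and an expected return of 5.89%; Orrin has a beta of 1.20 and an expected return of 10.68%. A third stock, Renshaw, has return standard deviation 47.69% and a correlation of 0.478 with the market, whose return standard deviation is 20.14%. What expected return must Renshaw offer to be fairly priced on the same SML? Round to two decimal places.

MRP = (10.68% − 5.89%) / (1.20 − 0.44) = 6.3026%
R_f = 5.89% − 0.44 × 6.3026% = 3.1169%
β_Renshaw = ρ·σ_i/σ_m = 0.478 × 47.69 / 20.14 = 1.1319
E(R_Renshaw) = R_f + β × MRP = 3.1169% + 1.1319 × 6.3026% = 10.25%

10.25%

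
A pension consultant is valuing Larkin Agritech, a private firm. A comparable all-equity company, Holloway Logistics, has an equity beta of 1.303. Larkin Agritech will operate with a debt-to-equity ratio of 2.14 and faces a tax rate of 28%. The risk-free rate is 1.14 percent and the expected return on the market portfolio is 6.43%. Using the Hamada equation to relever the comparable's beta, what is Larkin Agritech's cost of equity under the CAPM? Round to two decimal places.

β_L = β_U × [1 + (1 − t)(D/E)] = 1.303 × [1 + (1 − 0.28) × 2.14]
    = 1.303 × [1 + 0.72 × 2.14] = 1.303 × 2.5408 = 3.3107
MRP = 6.43% − 1.14% = 5.29%
E(R) = R_f + β_L × MRP = 1.14% + 3.3107 × 5.29% = 18.65%

18.65%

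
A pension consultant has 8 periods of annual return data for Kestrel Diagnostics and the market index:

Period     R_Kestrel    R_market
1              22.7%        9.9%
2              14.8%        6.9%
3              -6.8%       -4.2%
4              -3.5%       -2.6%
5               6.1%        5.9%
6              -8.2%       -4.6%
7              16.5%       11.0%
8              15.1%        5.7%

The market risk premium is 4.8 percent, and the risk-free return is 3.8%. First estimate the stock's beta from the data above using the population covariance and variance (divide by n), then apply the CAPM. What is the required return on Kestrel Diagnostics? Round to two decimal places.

Mean R_i = (22.7 + 14.8 − 6.8 − 3.5 + 6.1 − 8.2 + 16.5 + 15.1) / 8 = 7.0875%
Mean R_m = (9.9 + 6.9 − 4.2 − 2.6 + 5.9 − 4.6 + 11.0 + 5.7) / 8 = 3.5000%
Σ(R_i − R̄_i)(R_m − R̄_m) = 507.3400  ⇒  Cov = 507.3400 / 8 = 63.4175
Σ(R_m − R̄_m)² = 281.4800  ⇒  Var(R_m) = 281.4800 / 8 = 35.1850
β = Cov / Var(R_m) = 63.4175 / 35.1850 = 1.8024
E(R) = R_f + β × MRP = 3.8% + 1.8024 × 4.8% = 12.45%

12.45%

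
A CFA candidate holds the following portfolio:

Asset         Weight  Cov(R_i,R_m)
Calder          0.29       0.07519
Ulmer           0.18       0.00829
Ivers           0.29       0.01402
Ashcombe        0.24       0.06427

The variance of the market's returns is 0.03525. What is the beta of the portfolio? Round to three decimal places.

1.214

β_Calder = 0.07519 / 0.03525 = 2.1330
β_Ulmer = 0.00829 / 0.03525 = 0.2352
β_Ivers = 0.01402 / 0.03525 = 0.3977
β_Ashcombe = 0.06427 / 0.03525 = 1.8233
β_P = Σ w_i β_i = 0.29×2.1330 + 0.18×0.2352 + 0.29×0.3977 + 0.24×1.8233 = 1.2138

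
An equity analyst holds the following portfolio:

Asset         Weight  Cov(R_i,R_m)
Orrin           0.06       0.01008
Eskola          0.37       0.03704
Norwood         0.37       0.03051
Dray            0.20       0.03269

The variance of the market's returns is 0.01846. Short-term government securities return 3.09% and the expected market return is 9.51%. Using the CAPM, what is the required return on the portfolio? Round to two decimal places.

14.27%

β_Orrin = 0.01008 / 0.01846 = 0.5460
β_Eskola = 0.03704 / 0.01846 = 2.0065
β_Norwood = 0.03051 / 0.01846 = 1.6528
β_Dray = 0.03269 / 0.01846 = 1.7709
β_P = Σ w_i β_i = 0.06×0.5460 + 0.37×2.0065 + 0.37×1.6528 + 0.20×1.7709 = 1.7409
MRP = 9.51% − 3.09% = 6.42%
E(R_P) = R_f + β_P × MRP = 3.09% + 1.7409 × 6.42% = 14.27%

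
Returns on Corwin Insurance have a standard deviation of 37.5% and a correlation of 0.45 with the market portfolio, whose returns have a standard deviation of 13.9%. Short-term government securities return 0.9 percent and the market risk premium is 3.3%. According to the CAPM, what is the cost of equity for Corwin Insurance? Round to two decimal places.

4.91%

β = ρ × σ_i / σ_m = 0.45 × 37.5% / 13.9% = 1.2140
E(R) = 0.9% + 1.2140 × 3.3% = 4.91%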